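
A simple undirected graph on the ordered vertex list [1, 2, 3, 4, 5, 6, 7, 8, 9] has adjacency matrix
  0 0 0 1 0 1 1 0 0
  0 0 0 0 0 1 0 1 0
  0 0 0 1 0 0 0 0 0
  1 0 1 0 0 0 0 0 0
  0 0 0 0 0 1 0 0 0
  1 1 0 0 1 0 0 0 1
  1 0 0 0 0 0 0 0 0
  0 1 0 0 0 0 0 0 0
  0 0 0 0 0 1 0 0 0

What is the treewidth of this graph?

1

A width-1 tree decomposition is:
Bags: B1 = {1, 4}  B2 = {1, 7}  B3 = {1, 6}  B4 = {2, 6}  B5 = {6, 9}  B6 = {5, 6}  B7 = {2, 8}  B8 = {3, 4}
Tree: B1–B2, B2–B3, B3–B4, B4–B5, B4–B6, B4–B7, B1–B8
Each bag holds 2 vertices, so the decomposition has width 1, which upper-bounds the treewidth. G has an edge, so its treewidth is at least 1. The upper and lower bounds meet at 1, so that is the treewidth.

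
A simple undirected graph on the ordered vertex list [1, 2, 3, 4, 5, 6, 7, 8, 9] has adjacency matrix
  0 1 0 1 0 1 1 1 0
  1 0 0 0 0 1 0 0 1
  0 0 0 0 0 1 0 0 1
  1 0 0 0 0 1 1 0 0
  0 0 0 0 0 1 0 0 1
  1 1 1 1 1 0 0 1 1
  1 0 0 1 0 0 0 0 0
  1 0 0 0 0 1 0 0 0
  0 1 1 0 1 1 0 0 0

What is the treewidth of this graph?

A width-2 tree decomposition is:
Bags: B1 = {2, 6, 9}  B2 = {5, 6, 9}  B3 = {3, 6, 9}  B4 = {1, 2, 6}  B5 = {1, 6, 8}  B6 = {1, 4, 6}  B7 = {1, 4, 7}
Tree: B1–B2, B1–B3, B1–B4, B4–B5, B5–B6, B6–B7
Every bag has size at most 3, so the width is 3 − 1 = 2 and tw(G) ≤ 2. On the other hand G contains the 3-clique {1, 6, 8}. A clique must lie in a single bag of any decomposition, so no decomposition can have width below 2. Combining the bounds, tw(G) = 2.

2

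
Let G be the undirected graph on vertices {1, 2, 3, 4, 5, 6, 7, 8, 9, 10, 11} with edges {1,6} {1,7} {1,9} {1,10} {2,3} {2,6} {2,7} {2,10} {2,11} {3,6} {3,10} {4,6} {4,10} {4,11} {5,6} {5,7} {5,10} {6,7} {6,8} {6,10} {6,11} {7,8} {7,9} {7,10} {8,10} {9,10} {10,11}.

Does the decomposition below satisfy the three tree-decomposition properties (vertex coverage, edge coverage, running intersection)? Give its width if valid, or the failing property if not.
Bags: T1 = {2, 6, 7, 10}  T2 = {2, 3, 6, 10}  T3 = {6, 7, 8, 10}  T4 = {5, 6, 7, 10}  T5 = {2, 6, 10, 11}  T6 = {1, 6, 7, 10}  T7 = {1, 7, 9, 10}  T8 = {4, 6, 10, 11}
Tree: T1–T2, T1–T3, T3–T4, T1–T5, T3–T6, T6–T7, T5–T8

Yes; width 3.

Vertex coverage: the bags together contain {1, 2, 3, 4, 5, 6, 7, 8, 9, 10, 11}, the full vertex set. Edge coverage: each edge of G has both endpoints in at least one bag. Running intersection: for every vertex, the bags containing it form a connected subtree. All three properties hold, so this is a valid tree decomposition of width max|bag| − 1 = 3, and hence tw(G) ≤ 3.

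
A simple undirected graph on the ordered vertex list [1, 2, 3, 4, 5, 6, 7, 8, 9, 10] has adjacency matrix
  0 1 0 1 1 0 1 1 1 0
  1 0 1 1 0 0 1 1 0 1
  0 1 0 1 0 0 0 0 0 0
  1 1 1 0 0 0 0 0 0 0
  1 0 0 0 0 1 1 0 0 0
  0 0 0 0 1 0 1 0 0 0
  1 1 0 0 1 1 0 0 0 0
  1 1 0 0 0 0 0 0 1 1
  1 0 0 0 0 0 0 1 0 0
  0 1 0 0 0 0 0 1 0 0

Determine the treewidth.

2

A width-2 tree decomposition is:
Bags: B1 = {2, 8, 10}  B2 = {1, 2, 8}  B3 = {1, 2, 7}  B4 = {1, 2, 4}  B5 = {2, 3, 4}  B6 = {1, 8, 9}  B7 = {1, 5, 7}  B8 = {5, 6, 7}
Tree: B1–B2, B2–B3, B2–B4, B4–B5, B2–B6, B3–B7, B7–B8
The largest bag has 3 vertices, giving width 2; this decomposition certifies tw(G) ≤ 2. On the other hand G contains the 3-clique {1, 8, 9}. A clique must lie in a single bag of any decomposition, so no decomposition can have width below 2. The upper and lower bounds meet at 2, so that is the treewidth.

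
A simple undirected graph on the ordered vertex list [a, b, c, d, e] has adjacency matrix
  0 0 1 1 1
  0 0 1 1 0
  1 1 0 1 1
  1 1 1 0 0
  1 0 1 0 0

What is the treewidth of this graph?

2

A width-2 tree decomposition is:
Bags: B1 = {b, c, d}  B2 = {a, c, d}  B3 = {a, c, e}
Tree: B1–B2, B2–B3
The largest bag has 3 vertices, giving width 2; this decomposition certifies tw(G) ≤ 2. For the lower bound, the 3 vertices {a, c, d} are pairwise adjacent, and any tree decomposition puts a clique entirely inside one bag — forcing width ≥ 2. Combining the bounds, tw(G) = 2.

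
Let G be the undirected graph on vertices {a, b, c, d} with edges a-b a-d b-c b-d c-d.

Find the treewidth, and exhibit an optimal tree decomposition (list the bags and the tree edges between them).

Treewidth 2.
One optimal decomposition is:
Bags: B1 = {b, c, d}  B2 = {a, b, d}
Tree: B1–B2

The largest bag has 3 vertices, giving width 2; this decomposition certifies tw(G) ≤ 2. Conversely, {b, c, d} is a clique of size 3, and the vertices of any clique must share a bag in every tree decomposition; so some bag has ≥ 3 vertices and tw(G) ≥ 2. The upper and lower bounds meet at 2, so that is the treewidth.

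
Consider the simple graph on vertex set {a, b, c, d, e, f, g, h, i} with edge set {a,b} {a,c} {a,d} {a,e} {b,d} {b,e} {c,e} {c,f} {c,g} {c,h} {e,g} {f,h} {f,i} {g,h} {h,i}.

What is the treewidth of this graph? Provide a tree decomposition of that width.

The largest bag has 3 vertices, giving width 2; this decomposition certifies tw(G) ≤ 2. For the lower bound, the 3 vertices {a, b, d} are pairwise adjacent, and any tree decomposition puts a clique entirely inside one bag — forcing width ≥ 2. Combining the bounds, tw(G) = 2.

Treewidth 2.
One optimal decomposition is:
Bags: B1 = {c, e, g}  B2 = {a, c, e}  B3 = {c, g, h}  B4 = {c, f, h}  B5 = {a, b, e}  B6 = {f, h, i}  B7 = {a, b, d}
Tree: B1–B2, B1–B3, B3–B4, B2–B5, B4–B6, B5–B7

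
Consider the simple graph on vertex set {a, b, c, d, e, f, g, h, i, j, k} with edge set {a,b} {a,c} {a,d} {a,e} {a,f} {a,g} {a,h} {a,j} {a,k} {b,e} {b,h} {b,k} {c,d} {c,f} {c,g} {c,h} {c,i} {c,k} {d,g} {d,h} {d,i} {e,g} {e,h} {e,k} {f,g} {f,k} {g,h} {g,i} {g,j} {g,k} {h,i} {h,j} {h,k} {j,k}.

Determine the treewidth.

A width-4 tree decomposition is:
Bags: B1 = {c, d, g, h, i}  B2 = {a, c, d, g, h}  B3 = {a, c, g, h, k}  B4 = {a, e, g, h, k}  B5 = {a, b, e, h, k}  B6 = {a, g, h, j, k}  B7 = {a, c, f, g, k}
Tree: B1–B2, B2–B3, B3–B4, B4–B5, B4–B6, B3–B7
The largest bag has 5 vertices, giving width 4; this decomposition certifies tw(G) ≤ 4. Conversely, {a, c, d, g, h} is a clique of size 5, and the vertices of any clique must share a bag in every tree decomposition; so some bag has ≥ 5 vertices and tw(G) ≥ 4. Therefore the treewidth is 4.

4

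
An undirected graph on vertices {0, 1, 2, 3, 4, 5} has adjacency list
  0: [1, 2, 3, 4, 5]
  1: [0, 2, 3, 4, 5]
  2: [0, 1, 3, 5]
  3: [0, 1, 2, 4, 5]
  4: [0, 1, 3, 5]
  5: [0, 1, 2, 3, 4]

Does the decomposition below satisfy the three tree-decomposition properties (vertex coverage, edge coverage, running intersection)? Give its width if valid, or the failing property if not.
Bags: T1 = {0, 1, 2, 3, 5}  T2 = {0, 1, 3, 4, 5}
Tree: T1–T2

Yes; width 4.

Vertex coverage: the bags together contain {0, 1, 2, 3, 4, 5}, the full vertex set. Edge coverage: each edge of G has both endpoints in at least one bag. Running intersection: for every vertex, the bags containing it form a connected subtree. All three properties hold, so this is a valid tree decomposition of width max|bag| − 1 = 4, and hence tw(G) ≤ 4.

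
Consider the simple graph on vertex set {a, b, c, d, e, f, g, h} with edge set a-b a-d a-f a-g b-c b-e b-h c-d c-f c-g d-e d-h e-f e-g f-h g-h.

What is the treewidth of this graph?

4

A width-4 tree decomposition is:
Bags: B1 = {a, b, d, f, g}  B2 = {b, d, f, g, h}  B3 = {b, d, e, f, g}  B4 = {b, c, d, f, g}
Tree: B1–B2, B2–B3, B3–B4
The largest bag has 5 vertices, giving width 4; this decomposition certifies tw(G) ≤ 4. For the lower bound: the 5 vertex sets {a,b}, {g,h}, {e,f}, {d}, {c} are disjoint, each induces a connected subgraph, and every pair is joined by at least one edge of G. Contracting each set to a single vertex therefore yields K_{5} as a minor, and since treewidth is minor-monotone, tw(G) ≥ tw(K_{5}) = 4. The upper and lower bounds meet at 4, so that is the treewidth.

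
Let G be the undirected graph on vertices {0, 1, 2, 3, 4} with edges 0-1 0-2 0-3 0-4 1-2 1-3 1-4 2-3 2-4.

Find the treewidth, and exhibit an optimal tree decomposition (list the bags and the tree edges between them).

The largest bag has 4 vertices, giving width 3; this decomposition certifies tw(G) ≤ 3. On the other hand G contains the 4-clique {0, 1, 2, 3}. A clique must lie in a single bag of any decomposition, so no decomposition can have width below 3. The upper and lower bounds meet at 3, so that is the treewidth.

Treewidth 3.
One such decomposition:
Bags: B1 = {0, 1, 2, 4}  B2 = {0, 1, 2, 3}
Tree: B1–B2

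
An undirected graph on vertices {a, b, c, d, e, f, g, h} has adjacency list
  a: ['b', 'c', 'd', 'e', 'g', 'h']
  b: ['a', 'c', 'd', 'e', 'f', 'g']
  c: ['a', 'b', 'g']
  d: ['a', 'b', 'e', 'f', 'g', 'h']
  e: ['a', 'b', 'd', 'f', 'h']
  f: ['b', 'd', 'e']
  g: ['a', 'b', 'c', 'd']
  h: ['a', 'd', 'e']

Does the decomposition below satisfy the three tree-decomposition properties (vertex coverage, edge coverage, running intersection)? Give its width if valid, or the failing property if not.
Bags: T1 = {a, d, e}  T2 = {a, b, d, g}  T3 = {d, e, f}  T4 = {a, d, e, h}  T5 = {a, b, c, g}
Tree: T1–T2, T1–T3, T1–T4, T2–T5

No — edge (b,e) lies in no bag.

A tree decomposition must satisfy three properties: every vertex lies in some bag; for every edge, both endpoints lie together in some bag; and for every vertex, the bags containing it form a connected subtree. Here edge (b,e) lies in no bag, so the decomposition is invalid.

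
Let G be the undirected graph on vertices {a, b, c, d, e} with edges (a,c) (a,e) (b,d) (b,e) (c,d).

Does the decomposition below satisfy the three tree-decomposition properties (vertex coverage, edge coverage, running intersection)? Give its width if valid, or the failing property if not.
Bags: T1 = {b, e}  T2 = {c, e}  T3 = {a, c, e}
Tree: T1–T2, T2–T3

No — vertex d appears in no bag.

A tree decomposition must satisfy three properties: every vertex lies in some bag; for every edge, both endpoints lie together in some bag; and for every vertex, the bags containing it form a connected subtree. Here vertex d appears in no bag, so the decomposition is invalid.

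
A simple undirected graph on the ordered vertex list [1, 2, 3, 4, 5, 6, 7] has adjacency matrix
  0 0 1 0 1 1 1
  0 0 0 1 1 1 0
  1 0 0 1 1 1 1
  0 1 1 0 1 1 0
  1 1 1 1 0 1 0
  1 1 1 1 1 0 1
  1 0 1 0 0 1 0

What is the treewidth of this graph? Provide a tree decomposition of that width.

Each bag holds 4 vertices, so the decomposition has width 3, which upper-bounds the treewidth. On the other hand G contains the 4-clique {2, 4, 5, 6}. A clique must lie in a single bag of any decomposition, so no decomposition can have width below 3. Hence tw(G) = 3 exactly.

Treewidth 3.
Bags: B1 = {3, 4, 5, 6}  B2 = {2, 4, 5, 6}  B3 = {1, 3, 5, 6}  B4 = {1, 3, 6, 7}
Tree: B1–B2, B1–B3, B3–B4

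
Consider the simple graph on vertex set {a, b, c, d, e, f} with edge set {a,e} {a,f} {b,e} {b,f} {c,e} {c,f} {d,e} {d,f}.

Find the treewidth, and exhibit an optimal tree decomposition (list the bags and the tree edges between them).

Each bag holds 3 vertices, so the decomposition has width 2, which upper-bounds the treewidth. For the lower bound, G contains the cycle f–a–e–c–f, so G is not a forest; only forests have treewidth ≤ 1, hence tw(G) ≥ 2. The upper and lower bounds meet at 2, so that is the treewidth.

Treewidth 2.
Bags: B1 = {a, e, f}  B2 = {c, e, f}  B3 = {d, e, f}  B4 = {b, e, f}
Tree: B1–B2, B2–B3, B3–B4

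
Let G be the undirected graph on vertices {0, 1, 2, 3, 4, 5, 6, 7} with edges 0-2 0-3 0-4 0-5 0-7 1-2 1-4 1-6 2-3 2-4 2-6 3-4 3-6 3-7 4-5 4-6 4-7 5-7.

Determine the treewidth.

3

A width-3 tree decomposition is:
Bags: B1 = {2, 3, 4, 6}  B2 = {1, 2, 4, 6}  B3 = {0, 2, 3, 4}  B4 = {0, 3, 4, 7}  B5 = {0, 4, 5, 7}
Tree: B1–B2, B1–B3, B3–B4, B4–B5
Each bag holds 4 vertices, so the decomposition has width 3, which upper-bounds the treewidth. Conversely, {0, 2, 3, 4} is a clique of size 4, and the vertices of any clique must share a bag in every tree decomposition; so some bag has ≥ 4 vertices and tw(G) ≥ 3. Hence tw(G) = 3 exactly.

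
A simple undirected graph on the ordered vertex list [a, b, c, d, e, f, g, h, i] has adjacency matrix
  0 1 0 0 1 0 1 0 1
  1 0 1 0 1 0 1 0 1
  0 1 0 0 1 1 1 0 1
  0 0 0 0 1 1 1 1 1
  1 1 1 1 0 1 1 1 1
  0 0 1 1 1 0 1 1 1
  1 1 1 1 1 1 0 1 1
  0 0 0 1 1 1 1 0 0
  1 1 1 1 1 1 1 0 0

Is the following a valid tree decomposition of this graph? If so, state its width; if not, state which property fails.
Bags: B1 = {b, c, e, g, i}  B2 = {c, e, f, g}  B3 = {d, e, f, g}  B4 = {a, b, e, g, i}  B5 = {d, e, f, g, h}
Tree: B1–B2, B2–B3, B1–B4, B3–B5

No — edge (i,f) lies in no bag.

A tree decomposition must satisfy three properties: every vertex lies in some bag; for every edge, both endpoints lie together in some bag; and for every vertex, the bags containing it form a connected subtree. Here edge (i,f) lies in no bag, so the decomposition is invalid.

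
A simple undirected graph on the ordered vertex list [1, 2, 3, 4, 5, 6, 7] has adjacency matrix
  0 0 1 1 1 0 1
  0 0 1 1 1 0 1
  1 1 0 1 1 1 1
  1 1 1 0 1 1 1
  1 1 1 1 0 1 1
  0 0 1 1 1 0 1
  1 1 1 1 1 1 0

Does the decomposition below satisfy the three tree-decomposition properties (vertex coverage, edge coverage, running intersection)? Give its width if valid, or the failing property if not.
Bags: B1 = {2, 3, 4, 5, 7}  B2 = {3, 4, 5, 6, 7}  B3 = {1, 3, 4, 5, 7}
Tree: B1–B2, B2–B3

Checking the three conditions: (i) the bags cover all of {1, 2, 3, 4, 5, 6, 7}; (ii) for each edge, some bag contains both endpoints; (iii) the bags containing any fixed vertex form a subtree. All hold, so the decomposition is valid with width 5 − 1 = 4.

Yes; width 4.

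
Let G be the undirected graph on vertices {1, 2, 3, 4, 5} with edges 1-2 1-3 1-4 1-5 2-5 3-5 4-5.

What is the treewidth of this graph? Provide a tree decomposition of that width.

Treewidth 2.
One optimal decomposition is:
Bags: B1 = {1, 2, 5}  B2 = {1, 4, 5}  B3 = {1, 3, 5}
Tree: B1–B2, B1–B3

Each bag holds 3 vertices, so the decomposition has width 2, which upper-bounds the treewidth. For the lower bound, the 3 vertices {1, 2, 5} are pairwise adjacent, and any tree decomposition puts a clique entirely inside one bag — forcing width ≥ 2. Therefore the treewidth is 2.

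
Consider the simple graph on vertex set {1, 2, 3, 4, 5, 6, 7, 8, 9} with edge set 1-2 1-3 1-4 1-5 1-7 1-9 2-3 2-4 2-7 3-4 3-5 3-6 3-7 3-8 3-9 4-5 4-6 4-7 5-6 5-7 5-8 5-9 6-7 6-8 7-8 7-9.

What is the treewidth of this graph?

A width-4 tree decomposition is:
Bags: B1 = {1, 3, 4, 5, 7}  B2 = {1, 2, 3, 4, 7}  B3 = {3, 4, 5, 6, 7}  B4 = {1, 3, 5, 7, 9}  B5 = {3, 5, 6, 7, 8}
Tree: B1–B2, B1–B3, B1–B4, B3–B5
Each bag holds 5 vertices, so the decomposition has width 4, which upper-bounds the treewidth. On the other hand G contains the 5-clique {1, 2, 3, 4, 7}. A clique must lie in a single bag of any decomposition, so no decomposition can have width below 4. The upper and lower bounds meet at 4, so that is the treewidth.

4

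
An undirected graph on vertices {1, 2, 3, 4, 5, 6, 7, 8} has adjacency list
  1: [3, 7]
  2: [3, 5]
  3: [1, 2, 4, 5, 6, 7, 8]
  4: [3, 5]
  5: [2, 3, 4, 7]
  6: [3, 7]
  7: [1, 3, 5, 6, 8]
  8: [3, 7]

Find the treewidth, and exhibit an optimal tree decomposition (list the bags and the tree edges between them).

Each bag holds 3 vertices, so the decomposition has width 2, which upper-bounds the treewidth. For the lower bound, the 3 vertices {2, 3, 5} are pairwise adjacent, and any tree decomposition puts a clique entirely inside one bag — forcing width ≥ 2. The upper and lower bounds meet at 2, so that is the treewidth.

Treewidth 2.
One such decomposition:
Bags: B1 = {1, 3, 7}  B2 = {3, 5, 7}  B3 = {3, 7, 8}  B4 = {2, 3, 5}  B5 = {3, 6, 7}  B6 = {3, 4, 5}
Tree: B1–B2, B2–B3, B2–B4, B2–B5, B2–B6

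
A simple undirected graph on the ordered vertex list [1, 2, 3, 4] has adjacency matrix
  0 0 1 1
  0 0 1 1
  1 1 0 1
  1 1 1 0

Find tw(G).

A width-2 tree decomposition is:
Bags: B1 = {1, 3, 4}  B2 = {2, 3, 4}
Tree: B1–B2
Each bag holds 3 vertices, so the decomposition has width 2, which upper-bounds the treewidth. On the other hand G contains the 3-clique {1, 3, 4}. A clique must lie in a single bag of any decomposition, so no decomposition can have width below 2. The upper and lower bounds meet at 2, so that is the treewidth.

2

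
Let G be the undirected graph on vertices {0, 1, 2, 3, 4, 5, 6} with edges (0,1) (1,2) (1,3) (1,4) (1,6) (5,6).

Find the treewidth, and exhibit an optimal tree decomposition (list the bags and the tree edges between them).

Treewidth 1.
Bags: B1 = {1, 6}  B2 = {1, 4}  B3 = {0, 1}  B4 = {5, 6}  B5 = {1, 3}  B6 = {1, 2}
Tree: B1–B2, B1–B3, B1–B4, B3–B5, B3–B6

Every bag has size at most 2, so the width is 2 − 1 = 1 and tw(G) ≤ 1. G has an edge, so its treewidth is at least 1. Therefore the treewidth is 1.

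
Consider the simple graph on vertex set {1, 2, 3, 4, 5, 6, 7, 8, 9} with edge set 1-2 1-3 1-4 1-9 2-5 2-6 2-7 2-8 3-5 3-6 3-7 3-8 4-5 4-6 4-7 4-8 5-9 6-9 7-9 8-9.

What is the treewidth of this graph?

4

A width-4 tree decomposition is:
Bags: B1 = {1, 2, 3, 4, 9}  B2 = {2, 3, 4, 8, 9}  B3 = {2, 3, 4, 7, 9}  B4 = {2, 3, 4, 5, 9}  B5 = {2, 3, 4, 6, 9}
Tree: B1–B2, B2–B3, B3–B4, B4–B5
Each bag holds 5 vertices, so the decomposition has width 4, which upper-bounds the treewidth. For the lower bound: the 5 vertex sets {1,2}, {8,9}, {3,7}, {4}, {5} are disjoint, each induces a connected subgraph, and every pair is joined by at least one edge of G. Contracting each set to a single vertex therefore yields K_{5} as a minor, and since treewidth is minor-monotone, tw(G) ≥ tw(K_{5}) = 4. Hence tw(G) = 4 exactly.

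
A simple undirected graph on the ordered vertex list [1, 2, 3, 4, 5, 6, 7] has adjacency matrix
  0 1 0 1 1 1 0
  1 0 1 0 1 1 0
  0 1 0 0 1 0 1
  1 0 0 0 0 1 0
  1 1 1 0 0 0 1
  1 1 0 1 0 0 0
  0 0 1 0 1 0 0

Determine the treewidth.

A width-2 tree decomposition is:
Bags: B1 = {2, 3, 5}  B2 = {1, 2, 5}  B3 = {3, 5, 7}  B4 = {1, 2, 6}  B5 = {1, 4, 6}
Tree: B1–B2, B1–B3, B2–B4, B4–B5
The largest bag has 3 vertices, giving width 2; this decomposition certifies tw(G) ≤ 2. For the lower bound, the 3 vertices {1, 2, 5} are pairwise adjacent, and any tree decomposition puts a clique entirely inside one bag — forcing width ≥ 2. Therefore the treewidth is 2.

2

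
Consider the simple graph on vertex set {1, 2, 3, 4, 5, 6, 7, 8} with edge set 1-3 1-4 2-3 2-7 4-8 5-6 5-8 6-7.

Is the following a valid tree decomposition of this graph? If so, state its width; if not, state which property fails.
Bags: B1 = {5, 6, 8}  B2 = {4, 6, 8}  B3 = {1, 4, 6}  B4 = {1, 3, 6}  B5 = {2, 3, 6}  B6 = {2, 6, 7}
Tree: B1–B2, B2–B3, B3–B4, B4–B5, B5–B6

Checking the three conditions: (i) the bags cover all of {1, 2, 3, 4, 5, 6, 7, 8}; (ii) for each edge, some bag contains both endpoints; (iii) the bags containing any fixed vertex form a subtree. All hold, so the decomposition is valid with width 3 − 1 = 2.

Yes; width 2.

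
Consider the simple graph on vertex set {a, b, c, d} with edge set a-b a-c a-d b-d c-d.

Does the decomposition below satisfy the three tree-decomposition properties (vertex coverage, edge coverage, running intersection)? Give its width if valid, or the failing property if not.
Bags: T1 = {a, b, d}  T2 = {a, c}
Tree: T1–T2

No — edge (d,c) lies in no bag.

A tree decomposition must satisfy three properties: every vertex lies in some bag; for every edge, both endpoints lie together in some bag; and for every vertex, the bags containing it form a connected subtree. Here edge (d,c) lies in no bag, so the decomposition is invalid.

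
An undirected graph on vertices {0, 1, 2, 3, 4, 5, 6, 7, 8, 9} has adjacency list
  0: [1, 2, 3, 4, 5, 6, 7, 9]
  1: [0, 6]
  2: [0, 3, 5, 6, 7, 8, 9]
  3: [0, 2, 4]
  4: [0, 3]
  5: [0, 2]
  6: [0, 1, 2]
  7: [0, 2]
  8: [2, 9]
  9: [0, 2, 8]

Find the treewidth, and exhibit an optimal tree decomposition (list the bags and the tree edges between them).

Treewidth 2.
Bags: B1 = {0, 2, 9}  B2 = {0, 2, 3}  B3 = {0, 2, 6}  B4 = {0, 3, 4}  B5 = {0, 2, 7}  B6 = {2, 8, 9}  B7 = {0, 1, 6}  B8 = {0, 2, 5}
Tree: B1–B2, B1–B3, B2–B4, B1–B5, B1–B6, B3–B7, B2–B8

The largest bag has 3 vertices, giving width 2; this decomposition certifies tw(G) ≤ 2. On the other hand G contains the 3-clique {0, 1, 6}. A clique must lie in a single bag of any decomposition, so no decomposition can have width below 2. Hence tw(G) = 2 exactly.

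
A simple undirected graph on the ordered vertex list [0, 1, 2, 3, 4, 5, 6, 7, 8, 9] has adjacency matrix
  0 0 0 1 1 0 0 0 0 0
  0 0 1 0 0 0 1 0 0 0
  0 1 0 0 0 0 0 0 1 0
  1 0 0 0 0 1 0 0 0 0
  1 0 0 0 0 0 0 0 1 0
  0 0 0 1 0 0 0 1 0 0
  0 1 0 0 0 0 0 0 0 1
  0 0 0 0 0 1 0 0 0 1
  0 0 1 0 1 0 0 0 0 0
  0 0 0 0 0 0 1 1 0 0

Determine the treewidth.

A width-2 tree decomposition is:
Bags: B1 = {1, 2, 8}  B2 = {1, 4, 8}  B3 = {0, 1, 4}  B4 = {0, 1, 3}  B5 = {1, 3, 5}  B6 = {1, 5, 7}  B7 = {1, 7, 9}  B8 = {1, 6, 9}
Tree: B1–B2, B2–B3, B3–B4, B4–B5, B5–B6, B6–B7, B7–B8
The largest bag has 3 vertices, giving width 2; this decomposition certifies tw(G) ≤ 2. For the lower bound, G contains the cycle 1–2–8–4–0–3–5–7–9–6–1, so G is not a forest; only forests have treewidth ≤ 1, hence tw(G) ≥ 2. Therefore the treewidth is 2.

2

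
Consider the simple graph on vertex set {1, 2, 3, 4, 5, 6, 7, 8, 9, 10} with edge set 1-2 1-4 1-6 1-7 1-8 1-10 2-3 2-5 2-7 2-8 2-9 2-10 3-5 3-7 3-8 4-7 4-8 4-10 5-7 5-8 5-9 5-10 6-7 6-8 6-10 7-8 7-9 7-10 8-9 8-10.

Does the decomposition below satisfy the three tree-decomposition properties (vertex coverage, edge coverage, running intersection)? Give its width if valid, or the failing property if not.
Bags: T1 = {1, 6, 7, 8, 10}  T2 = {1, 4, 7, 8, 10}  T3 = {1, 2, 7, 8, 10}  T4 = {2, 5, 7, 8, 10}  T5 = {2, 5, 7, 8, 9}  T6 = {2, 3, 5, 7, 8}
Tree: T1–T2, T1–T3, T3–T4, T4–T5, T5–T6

Every vertex of G appears in some bag (union = {1, 2, 3, 4, 5, 6, 7, 8, 9, 10}); every edge is covered by a bag; and for each vertex v the set of bags containing v is connected in the bag tree. The decomposition is therefore valid. The largest bag has 5 vertices, so the width is 4.

Yes; width 4.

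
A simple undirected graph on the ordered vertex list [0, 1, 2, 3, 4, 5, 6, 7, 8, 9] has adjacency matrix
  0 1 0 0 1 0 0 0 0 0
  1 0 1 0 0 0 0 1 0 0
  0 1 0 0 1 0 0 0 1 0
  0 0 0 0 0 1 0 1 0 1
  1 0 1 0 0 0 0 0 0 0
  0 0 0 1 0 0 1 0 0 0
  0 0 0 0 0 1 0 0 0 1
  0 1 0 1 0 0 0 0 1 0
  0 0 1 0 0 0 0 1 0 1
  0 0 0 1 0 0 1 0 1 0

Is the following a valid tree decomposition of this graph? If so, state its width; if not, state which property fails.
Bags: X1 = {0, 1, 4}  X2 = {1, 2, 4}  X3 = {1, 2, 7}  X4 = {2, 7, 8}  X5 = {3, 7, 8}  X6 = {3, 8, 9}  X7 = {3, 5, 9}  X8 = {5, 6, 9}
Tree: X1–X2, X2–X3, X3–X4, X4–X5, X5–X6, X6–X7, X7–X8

Yes; width 2.

Every vertex of G appears in some bag (union = {0, 1, 2, 3, 4, 5, 6, 7, 8, 9}); every edge is covered by a bag; and for each vertex v the set of bags containing v is connected in the bag tree. The decomposition is therefore valid. The largest bag has 3 vertices, so the width is 2.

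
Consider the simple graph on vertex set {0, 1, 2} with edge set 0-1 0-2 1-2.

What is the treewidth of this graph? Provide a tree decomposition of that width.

With just one bag of size 3, the width is 3 − 1 = 2, so tw(G) ≤ 2. On the other hand G contains the 3-clique {0, 1, 2}. A clique must lie in a single bag of any decomposition, so no decomposition can have width below 2. The upper and lower bounds meet at 2, so that is the treewidth.

Treewidth 2.
One such decomposition:
Bags: B1 = {0, 1, 2}
Tree: (single bag)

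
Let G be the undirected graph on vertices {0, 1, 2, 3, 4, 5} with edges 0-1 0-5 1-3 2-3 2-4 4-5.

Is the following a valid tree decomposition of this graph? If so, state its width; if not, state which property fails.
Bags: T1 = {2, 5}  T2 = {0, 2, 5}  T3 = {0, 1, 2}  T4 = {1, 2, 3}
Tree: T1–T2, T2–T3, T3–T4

A tree decomposition must satisfy three properties: every vertex lies in some bag; for every edge, both endpoints lie together in some bag; and for every vertex, the bags containing it form a connected subtree. Here vertex 4 appears in no bag, so the decomposition is invalid.

No — vertex 4 appears in no bag.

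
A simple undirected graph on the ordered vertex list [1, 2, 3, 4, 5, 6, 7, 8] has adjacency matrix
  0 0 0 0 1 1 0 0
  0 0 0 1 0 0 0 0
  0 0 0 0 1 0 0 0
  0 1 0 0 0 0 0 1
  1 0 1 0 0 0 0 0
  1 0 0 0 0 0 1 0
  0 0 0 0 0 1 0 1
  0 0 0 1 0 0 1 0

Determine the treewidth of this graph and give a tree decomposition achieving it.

Treewidth 1.
One optimal decomposition is:
Bags: B1 = {2, 4}  B2 = {4, 8}  B3 = {7, 8}  B4 = {6, 7}  B5 = {1, 6}  B6 = {1, 5}  B7 = {3, 5}
Tree: B1–B2, B2–B3, B3–B4, B4–B5, B5–B6, B6–B7

Each bag holds 2 vertices, so the decomposition has width 1, which upper-bounds the treewidth. Since G has at least one edge (e.g. 2–4), it is not an edgeless graph, so tw(G) ≥ 1. Hence tw(G) = 1 exactly.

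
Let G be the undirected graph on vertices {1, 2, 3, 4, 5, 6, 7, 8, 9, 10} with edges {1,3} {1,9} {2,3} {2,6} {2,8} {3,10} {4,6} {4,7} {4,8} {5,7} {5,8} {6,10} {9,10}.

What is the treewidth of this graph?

A width-2 tree decomposition is:
Bags: B1 = {1, 9, 10}  B2 = {1, 3, 10}  B3 = {3, 6, 10}  B4 = {2, 3, 6}  B5 = {2, 4, 6}  B6 = {2, 4, 8}  B7 = {4, 7, 8}  B8 = {5, 7, 8}
Tree: B1–B2, B2–B3, B3–B4, B4–B5, B5–B6, B6–B7, B7–B8
Every bag has size at most 3, so the width is 3 − 1 = 2 and tw(G) ≤ 2. Since 9–1–3–10–9 is a cycle in G, G is not acyclic. Forests are exactly the graphs of treewidth ≤ 1, so tw(G) ≥ 2. The upper and lower bounds meet at 2, so that is the treewidth.

2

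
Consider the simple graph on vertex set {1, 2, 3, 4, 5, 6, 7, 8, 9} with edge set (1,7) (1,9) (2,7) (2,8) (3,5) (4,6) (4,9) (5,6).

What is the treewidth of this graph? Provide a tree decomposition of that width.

Every bag has size at most 2, so the width is 2 − 1 = 1 and tw(G) ≤ 1. G has an edge, so its treewidth is at least 1. Combining the bounds, tw(G) = 1.

Treewidth 1.
Bags: B1 = {2, 8}  B2 = {2, 7}  B3 = {1, 7}  B4 = {1, 9}  B5 = {4, 9}  B6 = {4, 6}  B7 = {5, 6}  B8 = {3, 5}
Tree: B1–B2, B2–B3, B3–B4, B4–B5, B5–B6, B6–B7, B7–B8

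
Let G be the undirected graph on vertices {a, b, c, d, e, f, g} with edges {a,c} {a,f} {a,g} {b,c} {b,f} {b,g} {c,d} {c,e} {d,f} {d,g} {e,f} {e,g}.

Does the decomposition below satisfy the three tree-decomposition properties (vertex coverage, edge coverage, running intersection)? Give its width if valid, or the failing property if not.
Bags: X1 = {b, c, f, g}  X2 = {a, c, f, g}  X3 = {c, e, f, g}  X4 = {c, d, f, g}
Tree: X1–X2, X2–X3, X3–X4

Yes; width 3.

Vertex coverage: the bags together contain {a, b, c, d, e, f, g}, the full vertex set. Edge coverage: each edge of G has both endpoints in at least one bag. Running intersection: for every vertex, the bags containing it form a connected subtree. All three properties hold, so this is a valid tree decomposition of width max|bag| − 1 = 3, and hence tw(G) ≤ 3.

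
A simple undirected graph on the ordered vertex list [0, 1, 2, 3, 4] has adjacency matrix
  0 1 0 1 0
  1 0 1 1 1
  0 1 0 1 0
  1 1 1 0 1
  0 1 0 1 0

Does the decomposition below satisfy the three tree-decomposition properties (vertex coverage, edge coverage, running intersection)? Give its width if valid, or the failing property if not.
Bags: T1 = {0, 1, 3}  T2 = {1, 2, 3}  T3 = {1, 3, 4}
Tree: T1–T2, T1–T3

Every vertex of G appears in some bag (union = {0, 1, 2, 3, 4}); every edge is covered by a bag; and for each vertex v the set of bags containing v is connected in the bag tree. The decomposition is therefore valid. The largest bag has 3 vertices, so the width is 2.

Yes; width 2.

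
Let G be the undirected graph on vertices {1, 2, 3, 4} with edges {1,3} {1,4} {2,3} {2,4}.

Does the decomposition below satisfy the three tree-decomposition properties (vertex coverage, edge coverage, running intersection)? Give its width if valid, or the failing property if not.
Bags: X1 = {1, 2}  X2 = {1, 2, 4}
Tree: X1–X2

A tree decomposition must satisfy three properties: every vertex lies in some bag; for every edge, both endpoints lie together in some bag; and for every vertex, the bags containing it form a connected subtree. Here vertex 3 appears in no bag, so the decomposition is invalid.

No — vertex 3 appears in no bag.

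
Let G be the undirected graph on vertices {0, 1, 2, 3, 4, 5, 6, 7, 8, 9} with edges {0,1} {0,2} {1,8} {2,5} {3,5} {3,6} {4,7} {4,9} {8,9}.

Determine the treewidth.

A width-1 tree decomposition is:
Bags: B1 = {4, 7}  B2 = {4, 9}  B3 = {8, 9}  B4 = {1, 8}  B5 = {0, 1}  B6 = {0, 2}  B7 = {2, 5}  B8 = {3, 5}  B9 = {3, 6}
Tree: B1–B2, B2–B3, B3–B4, B4–B5, B5–B6, B6–B7, B7–B8, B8–B9
The largest bag has 2 vertices, giving width 1; this decomposition certifies tw(G) ≤ 1. Any graph with an edge has treewidth ≥ 1, and G has the edge 7–4. The upper and lower bounds meet at 1, so that is the treewidth.

1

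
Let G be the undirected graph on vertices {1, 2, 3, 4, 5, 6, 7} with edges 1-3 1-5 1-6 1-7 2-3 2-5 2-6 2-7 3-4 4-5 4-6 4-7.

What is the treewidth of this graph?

A width-3 tree decomposition is:
Bags: B1 = {1, 2, 4, 5}  B2 = {1, 2, 4, 6}  B3 = {1, 2, 3, 4}  B4 = {1, 2, 4, 7}
Tree: B1–B2, B2–B3, B3–B4
The largest bag has 4 vertices, giving width 3; this decomposition certifies tw(G) ≤ 3. For the lower bound: the 4 vertex sets {1,5}, {4,6}, {2}, {3} are disjoint, each induces a connected subgraph, and every pair is joined by at least one edge of G. Contracting each set to a single vertex therefore yields K_{4} as a minor, and since treewidth is minor-monotone, tw(G) ≥ tw(K_{4}) = 3. Hence tw(G) = 3 exactly.

3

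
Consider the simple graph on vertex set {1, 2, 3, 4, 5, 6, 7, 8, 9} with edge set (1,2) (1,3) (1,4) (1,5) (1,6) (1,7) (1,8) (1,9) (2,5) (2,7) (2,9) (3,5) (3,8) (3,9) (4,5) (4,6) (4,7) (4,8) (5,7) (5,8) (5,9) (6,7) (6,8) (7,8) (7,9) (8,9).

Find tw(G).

4

A width-4 tree decomposition is:
Bags: B1 = {1, 2, 5, 7, 9}  B2 = {1, 5, 7, 8, 9}  B3 = {1, 3, 5, 8, 9}  B4 = {1, 4, 5, 7, 8}  B5 = {1, 4, 6, 7, 8}
Tree: B1–B2, B2–B3, B2–B4, B4–B5
The largest bag has 5 vertices, giving width 4; this decomposition certifies tw(G) ≤ 4. For the lower bound, the 5 vertices {1, 3, 5, 8, 9} are pairwise adjacent, and any tree decomposition puts a clique entirely inside one bag — forcing width ≥ 4. The upper and lower bounds meet at 4, so that is the treewidth.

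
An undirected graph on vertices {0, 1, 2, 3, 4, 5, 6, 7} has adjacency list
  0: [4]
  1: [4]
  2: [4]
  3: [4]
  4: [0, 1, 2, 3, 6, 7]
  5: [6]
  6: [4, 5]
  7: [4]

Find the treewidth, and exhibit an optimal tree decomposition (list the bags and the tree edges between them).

Every bag has size at most 2, so the width is 2 − 1 = 1 and tw(G) ≤ 1. G has an edge, so its treewidth is at least 1. Combining the bounds, tw(G) = 1.

Treewidth 1.
One such decomposition:
Bags: B1 = {4, 6}  B2 = {5, 6}  B3 = {3, 4}  B4 = {0, 4}  B5 = {2, 4}  B6 = {4, 7}  B7 = {1, 4}
Tree: B1–B2, B1–B3, B1–B4, B4–B5, B5–B6, B4–B7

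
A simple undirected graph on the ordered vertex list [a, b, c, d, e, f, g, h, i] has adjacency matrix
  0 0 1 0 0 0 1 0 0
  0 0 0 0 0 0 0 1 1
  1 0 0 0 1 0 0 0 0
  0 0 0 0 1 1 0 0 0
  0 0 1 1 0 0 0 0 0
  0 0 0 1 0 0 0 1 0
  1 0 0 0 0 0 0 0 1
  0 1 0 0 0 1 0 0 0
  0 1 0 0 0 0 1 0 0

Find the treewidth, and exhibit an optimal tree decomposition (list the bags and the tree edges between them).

The largest bag has 3 vertices, giving width 2; this decomposition certifies tw(G) ≤ 2. For the lower bound, G contains the cycle e–c–a–g–i–b–h–f–d–e, so G is not a forest; only forests have treewidth ≤ 1, hence tw(G) ≥ 2. The upper and lower bounds meet at 2, so that is the treewidth.

Treewidth 2.
One optimal decomposition is:
Bags: B1 = {a, c, e}  B2 = {a, e, g}  B3 = {e, g, i}  B4 = {b, e, i}  B5 = {b, e, h}  B6 = {e, f, h}  B7 = {d, e, f}
Tree: B1–B2, B2–B3, B3–B4, B4–B5, B5–B6, B6–B7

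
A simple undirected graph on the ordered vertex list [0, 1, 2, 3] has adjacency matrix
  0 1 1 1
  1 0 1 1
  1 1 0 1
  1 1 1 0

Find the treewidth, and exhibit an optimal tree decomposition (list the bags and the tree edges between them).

A single bag containing all 4 vertices is trivially a valid decomposition of width 3. Conversely, {0, 1, 2, 3} is a clique of size 4, and the vertices of any clique must share a bag in every tree decomposition; so some bag has ≥ 4 vertices and tw(G) ≥ 3. Therefore the treewidth is 3.

Treewidth 3.
One such decomposition:
Bags: B1 = {0, 1, 2, 3}
Tree: (single bag)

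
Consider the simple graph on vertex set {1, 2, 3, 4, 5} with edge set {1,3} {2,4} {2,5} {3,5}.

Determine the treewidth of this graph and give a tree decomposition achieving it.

Treewidth 1.
Bags: B1 = {2, 4}  B2 = {2, 5}  B3 = {3, 5}  B4 = {1, 3}
Tree: B1–B2, B2–B3, B3–B4

Each bag holds 2 vertices, so the decomposition has width 1, which upper-bounds the treewidth. Since G has at least one edge (e.g. 4–2), it is not an edgeless graph, so tw(G) ≥ 1. The upper and lower bounds meet at 1, so that is the treewidth.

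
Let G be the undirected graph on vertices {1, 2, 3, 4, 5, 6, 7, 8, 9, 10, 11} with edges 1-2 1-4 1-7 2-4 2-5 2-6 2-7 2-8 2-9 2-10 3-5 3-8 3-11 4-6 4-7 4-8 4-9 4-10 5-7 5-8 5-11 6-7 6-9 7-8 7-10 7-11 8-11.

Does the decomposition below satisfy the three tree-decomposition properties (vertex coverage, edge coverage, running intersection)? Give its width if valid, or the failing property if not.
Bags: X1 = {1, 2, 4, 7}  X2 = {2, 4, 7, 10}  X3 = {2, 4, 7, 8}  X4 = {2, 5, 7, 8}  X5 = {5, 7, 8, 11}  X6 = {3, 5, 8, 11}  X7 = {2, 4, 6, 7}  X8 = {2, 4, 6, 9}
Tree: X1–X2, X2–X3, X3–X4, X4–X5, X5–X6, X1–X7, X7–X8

Yes; width 3.

Checking the three conditions: (i) the bags cover all of {1, 2, 3, 4, 5, 6, 7, 8, 9, 10, 11}; (ii) for each edge, some bag contains both endpoints; (iii) the bags containing any fixed vertex form a subtree. All hold, so the decomposition is valid with width 4 − 1 = 3.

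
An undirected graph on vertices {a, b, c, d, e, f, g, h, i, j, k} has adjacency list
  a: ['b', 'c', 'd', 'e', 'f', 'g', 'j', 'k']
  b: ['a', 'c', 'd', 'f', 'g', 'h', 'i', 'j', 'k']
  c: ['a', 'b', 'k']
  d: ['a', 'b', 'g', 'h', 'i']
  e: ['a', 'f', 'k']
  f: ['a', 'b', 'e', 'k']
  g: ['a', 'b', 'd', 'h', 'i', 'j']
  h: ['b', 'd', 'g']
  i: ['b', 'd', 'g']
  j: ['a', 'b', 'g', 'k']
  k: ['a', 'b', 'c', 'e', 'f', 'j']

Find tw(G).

A width-3 tree decomposition is:
Bags: B1 = {a, b, g, j}  B2 = {a, b, d, g}  B3 = {a, b, j, k}  B4 = {b, d, g, h}  B5 = {a, b, c, k}  B6 = {a, b, f, k}  B7 = {b, d, g, i}  B8 = {a, e, f, k}
Tree: B1–B2, B1–B3, B2–B4, B3–B5, B3–B6, B4–B7, B6–B8
Each bag holds 4 vertices, so the decomposition has width 3, which upper-bounds the treewidth. For the lower bound, the 4 vertices {a, e, f, k} are pairwise adjacent, and any tree decomposition puts a clique entirely inside one bag — forcing width ≥ 3. Hence tw(G) = 3 exactly.

3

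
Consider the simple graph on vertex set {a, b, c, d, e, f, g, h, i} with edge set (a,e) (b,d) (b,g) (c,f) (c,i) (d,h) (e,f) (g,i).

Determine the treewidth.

1

A width-1 tree decomposition is:
Bags: B1 = {d, h}  B2 = {b, d}  B3 = {b, g}  B4 = {g, i}  B5 = {c, i}  B6 = {c, f}  B7 = {e, f}  B8 = {a, e}
Tree: B1–B2, B2–B3, B3–B4, B4–B5, B5–B6, B6–B7, B7–B8
The largest bag has 2 vertices, giving width 1; this decomposition certifies tw(G) ≤ 1. Since G has at least one edge (e.g. h–d), it is not an edgeless graph, so tw(G) ≥ 1. Therefore the treewidth is 1.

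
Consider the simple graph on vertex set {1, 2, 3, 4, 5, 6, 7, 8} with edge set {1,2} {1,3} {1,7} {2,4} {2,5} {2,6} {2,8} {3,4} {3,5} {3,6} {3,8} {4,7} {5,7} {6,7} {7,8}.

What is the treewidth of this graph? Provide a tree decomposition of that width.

Every bag has size at most 4, so the width is 4 − 1 = 3 and tw(G) ≤ 3. For the lower bound: the 4 vertex sets {3,8}, {2,4}, {7}, {1} are disjoint, each induces a connected subgraph, and every pair is joined by at least one edge of G. Contracting each set to a single vertex therefore yields K_{4} as a minor, and since treewidth is minor-monotone, tw(G) ≥ tw(K_{4}) = 3. Combining the bounds, tw(G) = 3.

Treewidth 3.
One optimal decomposition is:
Bags: B1 = {2, 3, 7, 8}  B2 = {2, 3, 4, 7}  B3 = {1, 2, 3, 7}  B4 = {2, 3, 5, 7}  B5 = {2, 3, 6, 7}
Tree: B1–B2, B2–B3, B3–B4, B4–B5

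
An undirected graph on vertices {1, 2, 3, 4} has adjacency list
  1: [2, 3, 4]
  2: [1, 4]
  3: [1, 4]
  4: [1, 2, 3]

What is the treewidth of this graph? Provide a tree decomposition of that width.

The largest bag has 3 vertices, giving width 2; this decomposition certifies tw(G) ≤ 2. Conversely, {1, 2, 4} is a clique of size 3, and the vertices of any clique must share a bag in every tree decomposition; so some bag has ≥ 3 vertices and tw(G) ≥ 2. Combining the bounds, tw(G) = 2.

Treewidth 2.
One such decomposition:
Bags: B1 = {1, 3, 4}  B2 = {1, 2, 4}
Tree: B1–B2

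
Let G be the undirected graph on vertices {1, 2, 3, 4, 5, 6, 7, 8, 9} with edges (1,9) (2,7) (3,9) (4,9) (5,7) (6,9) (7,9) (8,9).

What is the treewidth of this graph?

A width-1 tree decomposition is:
Bags: B1 = {6, 9}  B2 = {7, 9}  B3 = {2, 7}  B4 = {1, 9}  B5 = {4, 9}  B6 = {8, 9}  B7 = {5, 7}  B8 = {3, 9}
Tree: B1–B2, B2–B3, B1–B4, B2–B5, B4–B6, B3–B7, B1–B8
The largest bag has 2 vertices, giving width 1; this decomposition certifies tw(G) ≤ 1. Since G has at least one edge (e.g. 9–6), it is not an edgeless graph, so tw(G) ≥ 1. Therefore the treewidth is 1.

1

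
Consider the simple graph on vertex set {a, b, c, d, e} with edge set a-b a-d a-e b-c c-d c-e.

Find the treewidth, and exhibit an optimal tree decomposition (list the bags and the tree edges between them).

Each bag holds 3 vertices, so the decomposition has width 2, which upper-bounds the treewidth. Since e–a–d–c–e is a cycle in G, G is not acyclic. Forests are exactly the graphs of treewidth ≤ 1, so tw(G) ≥ 2. Hence tw(G) = 2 exactly.

Treewidth 2.
One optimal decomposition is:
Bags: B1 = {a, c, e}  B2 = {a, c, d}  B3 = {a, b, c}
Tree: B1–B2, B2–B3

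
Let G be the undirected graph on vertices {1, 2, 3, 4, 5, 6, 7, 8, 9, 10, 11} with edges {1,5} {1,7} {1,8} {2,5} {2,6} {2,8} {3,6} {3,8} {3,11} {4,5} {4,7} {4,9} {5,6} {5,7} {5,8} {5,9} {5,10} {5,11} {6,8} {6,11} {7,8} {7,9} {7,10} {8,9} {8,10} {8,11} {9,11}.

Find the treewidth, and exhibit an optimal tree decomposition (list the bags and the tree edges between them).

Each bag holds 4 vertices, so the decomposition has width 3, which upper-bounds the treewidth. Conversely, {3, 6, 8, 11} is a clique of size 4, and the vertices of any clique must share a bag in every tree decomposition; so some bag has ≥ 4 vertices and tw(G) ≥ 3. Therefore the treewidth is 3.

Treewidth 3.
One such decomposition:
Bags: B1 = {4, 5, 7, 9}  B2 = {5, 7, 8, 9}  B3 = {1, 5, 7, 8}  B4 = {5, 8, 9, 11}  B5 = {5, 6, 8, 11}  B6 = {2, 5, 6, 8}  B7 = {5, 7, 8, 10}  B8 = {3, 6, 8, 11}
Tree: B1–B2, B2–B3, B2–B4, B4–B5, B5–B6, B3–B7, B5–B8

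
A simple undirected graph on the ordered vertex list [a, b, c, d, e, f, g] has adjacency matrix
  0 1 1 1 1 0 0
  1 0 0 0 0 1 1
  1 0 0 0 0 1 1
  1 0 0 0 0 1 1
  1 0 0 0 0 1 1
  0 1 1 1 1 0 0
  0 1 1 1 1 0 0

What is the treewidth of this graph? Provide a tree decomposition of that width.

Treewidth 3.
One optimal decomposition is:
Bags: B1 = {a, c, f, g}  B2 = {a, d, f, g}  B3 = {a, e, f, g}  B4 = {a, b, f, g}
Tree: B1–B2, B2–B3, B3–B4

Each bag holds 4 vertices, so the decomposition has width 3, which upper-bounds the treewidth. For the lower bound: the 4 vertex sets {a,c}, {d,f}, {g}, {e} are disjoint, each induces a connected subgraph, and every pair is joined by at least one edge of G. Contracting each set to a single vertex therefore yields K_{4} as a minor, and since treewidth is minor-monotone, tw(G) ≥ tw(K_{4}) = 3. The upper and lower bounds meet at 3, so that is the treewidth.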